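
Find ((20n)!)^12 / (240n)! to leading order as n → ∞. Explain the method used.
((20n)!)^12/(240n)! ~ ((2π·20n)^(11/2) / sqrt(12)) · 12^(−12·20n)  →  0

Write N = 20n. Stirling: N! ~ sqrt(2π N)(N/e)^N and (12N)! ~ sqrt(2π·12N)·(12N/e)^(12N).
  (N!)^12/(12N)! ~ (2π N)^(12/2) (N/e)^(12N) / [sqrt(2π·12N) (12N/e)^(12N)]
     = (2π N)^(12/2) / sqrt(2π·12N) · (N/(12N))^(12N)
     = (2π N)^((12−1)/2) / sqrt(12) · 12^(−12N).
Since 12^12 > 1, the factor 12^(−12N) decays exponentially, so the ratio → 0. Substituting N = 20n gives the stated form.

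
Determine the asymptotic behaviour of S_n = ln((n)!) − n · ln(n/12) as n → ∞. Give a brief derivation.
S_n ~ n · (ln 12 − 1) + O(ln n)

Stirling: ln((n)!) = n ln(n) − n + O(ln n).
  S_n = n ln(n) − n − n ln(n/12) + O(ln n)
      = n ln(n) − n ln n + n ln 12 − n + O(ln n)
      = n ln 12 − n + O(ln n)
      = n (ln 12 − 1) + O(ln n).
Numerically ln(12) − 1 ≈ 1.4849.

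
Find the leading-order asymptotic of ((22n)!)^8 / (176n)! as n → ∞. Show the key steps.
((22n)!)^8/(176n)! ~ ((2π·22n)^(7/2) / sqrt(8)) · 8^(−8·22n)  →  0

Write N = 22n. Stirling: N! ~ sqrt(2π N)(N/e)^N and (8N)! ~ sqrt(2π·8N)·(8N/e)^(8N).
  (N!)^8/(8N)! ~ (2π N)^(8/2) (N/e)^(8N) / [sqrt(2π·8N) (8N/e)^(8N)]
     = (2π N)^(8/2) / sqrt(2π·8N) · (N/(8N))^(8N)
     = (2π N)^((8−1)/2) / sqrt(8) · 8^(−8N).
Since 8^8 > 1, the factor 8^(−8N) decays exponentially, so the ratio → 0. Substituting N = 22n gives the stated form.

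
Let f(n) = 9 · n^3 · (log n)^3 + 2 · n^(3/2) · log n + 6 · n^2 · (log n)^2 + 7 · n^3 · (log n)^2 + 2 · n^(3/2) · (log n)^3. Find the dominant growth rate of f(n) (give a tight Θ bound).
f(n) ∈ Θ(n^3 · (log n)^3)

Compare the terms by growth order. For large n, n^a · (log n)^b dominates n^a' · (log n)^b' iff a > a', or (a = a' and b > b'). Ranking the 5 terms shows the dominant one is 9 · n^3 · (log n)^3. Hence f(n) ∈ Θ(n^3 · (log n)^3).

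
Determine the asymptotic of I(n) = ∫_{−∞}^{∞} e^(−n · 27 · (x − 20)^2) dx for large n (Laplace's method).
I(n) = sqrt(π/(27n))

Here φ(x) = 27 · (x − 20)^2 has its unique minimum at x* = 20 with φ(x*) = 0 and φ''(x*) = 54. Laplace's method gives
  I(n) ~ e^(−n φ(x*)) · sqrt(2π / (n · φ''(x*))) = sqrt(2π / (54n)) = sqrt(π/(27n)).
This is exact: substituting u = (x − 20)·sqrt(27n) gives I(n) = (1/sqrt(27n)) ∫_{−∞}^{∞} e^(−u^2) du = sqrt(π/(27n)).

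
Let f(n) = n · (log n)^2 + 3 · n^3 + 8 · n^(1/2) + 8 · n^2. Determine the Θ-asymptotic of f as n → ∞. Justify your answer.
f(n) ∈ Θ(n^3)

Compare the terms by growth order. For large n, n^a · (log n)^b dominates n^a' · (log n)^b' iff a > a', or (a = a' and b > b'). Ranking the 4 terms shows the dominant one is 3 · n^3. Hence f(n) ∈ Θ(n^3).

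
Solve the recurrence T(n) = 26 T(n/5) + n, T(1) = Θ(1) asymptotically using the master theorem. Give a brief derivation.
T(n) = Θ(n^(log_5 26))

Master theorem: compare f(n) = n to n^(log_5 26) where log_5 26 ≈ 2.024. Since 1 < log_5 26, we have f(n) = O(n^(log_5 26 − ε)) for some ε > 0 — Case 1. Hence T(n) = Θ(n^(log_5 26)).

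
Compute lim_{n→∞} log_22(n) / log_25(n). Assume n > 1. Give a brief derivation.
lim = ln(25) / ln(22) = log_22(25)

Change of base: log_22(n) = ln n / ln 22 and log_25(n) = ln n / ln 25. The ratio is (ln n / ln 22) · (ln 25 / ln n) = ln 25 / ln 22, a constant independent of n. So the limit is ln 25 / ln 22 = log_22(25).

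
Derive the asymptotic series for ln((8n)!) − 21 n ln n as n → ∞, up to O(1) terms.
ln((8n)!) − 21 n ln n = −13 n ln n + 8(ln 8 − 1) n + (1/2) ln(2π·8n) + O(1/n)

Stirling: ln((8n)!) = 8n ln(8n) − 8n + (1/2) ln(2π·8n) + O(1/n).
Expand 8n ln(8n) = 8n (ln n + ln 8) = 8n ln n + 8n ln 8.
Subtract 21n ln n: leading term is (8 − 21) n ln n = −13 n ln n. The next term is 8n ln 8 − 8n = 8(ln 8 − 1) n. Then the (1/2) ln(2π·8n) correction.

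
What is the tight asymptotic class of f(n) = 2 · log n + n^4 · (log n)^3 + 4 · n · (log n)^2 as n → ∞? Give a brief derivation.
f(n) ∈ Θ(n^4 · (log n)^3)

Compare the terms by growth order. For large n, n^a · (log n)^b dominates n^a' · (log n)^b' iff a > a', or (a = a' and b > b'). Ranking the 3 terms shows the dominant one is n^4 · (log n)^3. Hence f(n) ∈ Θ(n^4 · (log n)^3).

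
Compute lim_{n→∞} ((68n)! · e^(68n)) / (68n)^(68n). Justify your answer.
lim = ∞

Stirling: (68n)! ~ sqrt(2π·68n) · (68n/e)^(68n). Hence
  (68n)! · e^(68n) / (68n)^(68n) ~ sqrt(2π·68n) = sqrt(2π·68) · sqrt(n) → ∞.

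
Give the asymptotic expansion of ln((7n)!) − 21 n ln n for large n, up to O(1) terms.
ln((7n)!) − 21 n ln n = −14 n ln n + 7(ln 7 − 1) n + (1/2) ln(2π·7n) + O(1/n)

Stirling: ln((7n)!) = 7n ln(7n) − 7n + (1/2) ln(2π·7n) + O(1/n).
Expand 7n ln(7n) = 7n (ln n + ln 7) = 7n ln n + 7n ln 7.
Subtract 21n ln n: leading term is (7 − 21) n ln n = −14 n ln n. The next term is 7n ln 7 − 7n = 7(ln 7 − 1) n. Then the (1/2) ln(2π·7n) correction.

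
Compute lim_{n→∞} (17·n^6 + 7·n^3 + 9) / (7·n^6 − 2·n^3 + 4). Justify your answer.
lim = 17/7

For large n the leading n^6 terms dominate both numerator and denominator. Dividing top and bottom by n^6, every other term tends to 0, leaving 17/7.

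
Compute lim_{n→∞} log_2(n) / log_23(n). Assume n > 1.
lim = ln(23) / ln(2) = log_2(23)

Change of base: log_2(n) = ln n / ln 2 and log_23(n) = ln n / ln 23. The ratio is (ln n / ln 2) · (ln 23 / ln n) = ln 23 / ln 2, a constant independent of n. So the limit is ln 23 / ln 2 = log_2(23).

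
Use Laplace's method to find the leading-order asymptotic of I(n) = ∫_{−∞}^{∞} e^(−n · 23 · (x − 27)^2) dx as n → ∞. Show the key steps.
I(n) = sqrt(π/(23n))

Here φ(x) = 23 · (x − 27)^2 has its unique minimum at x* = 27 with φ(x*) = 0 and φ''(x*) = 46. Laplace's method gives
  I(n) ~ e^(−n φ(x*)) · sqrt(2π / (n · φ''(x*))) = sqrt(2π / (46n)) = sqrt(π/(23n)).
This is exact: substituting u = (x − 27)·sqrt(23n) gives I(n) = (1/sqrt(23n)) ∫_{−∞}^{∞} e^(−u^2) du = sqrt(π/(23n)).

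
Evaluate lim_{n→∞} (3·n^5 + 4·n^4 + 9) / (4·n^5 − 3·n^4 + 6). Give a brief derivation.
lim = 3/4

For large n the leading n^5 terms dominate both numerator and denominator. Dividing top and bottom by n^5, every other term tends to 0, leaving 3/4.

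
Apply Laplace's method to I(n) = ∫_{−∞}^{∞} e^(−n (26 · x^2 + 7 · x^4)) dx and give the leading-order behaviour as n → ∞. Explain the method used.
I(n) ~ sqrt(π/(26n))

φ(x) = 26 · x^2 + 7 · x^4 has its unique global minimum at x* = 0 (since φ'(x) = 52x + 28x^3 = 0 only at x = 0 for real x with both coefficients positive, and φ → ∞ as |x| → ∞). At x* = 0, φ(0) = 0 and φ''(0) = 52. Laplace's method then gives
  I(n) ~ sqrt(2π / (n · φ''(0))) · e^(−n φ(0)) = sqrt(2π / (52n)) = sqrt(π/(26n)).
The 7 · x^4 term contributes only at subleading order (an O(1/n) relative correction).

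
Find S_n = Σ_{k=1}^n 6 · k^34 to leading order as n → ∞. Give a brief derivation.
S_n ~ 6 · n^35 / 35

By integral comparison (Euler-Maclaurin), Σ_{k=1}^n 6 · k^34 = 6 · ∫_0^n x^34 dx + O(n^34) = 6 · n^35/35 + O(n^34). (Equivalently, Faulhaber's formula gives the same leading term.)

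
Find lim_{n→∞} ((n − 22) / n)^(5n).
lim = e^(−110)

Rewrite as (1 − 22/n)^(5n). By the standard limit (1 + x/n)^n → e^x, we have (1 − 22/n)^n → e^(−22), and raising to the 5th power gives e^(−110).
More precisely, ln[(1 − 22/n)^(5n)] = 5n · ln(1 − 22/n) = 5n · (-22/n + O(1/n^2)) = -110 + O(1/n) → -110.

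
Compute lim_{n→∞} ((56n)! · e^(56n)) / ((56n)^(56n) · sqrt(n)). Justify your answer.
lim = sqrt(2π·56)

Stirling: (56n)! ~ sqrt(2π·56n) · (56n/e)^(56n). Hence
  (56n)! · e^(56n) / (56n)^(56n) ~ sqrt(2π·56n).
Dividing by sqrt(n): sqrt(2π·56n) / sqrt(n) = sqrt(2π·56) · n^((1−1)/2), so the limit is sqrt(2π·56).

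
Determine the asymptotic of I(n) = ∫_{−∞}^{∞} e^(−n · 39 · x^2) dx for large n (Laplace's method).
I(n) = sqrt(π/(39n))

Here φ(x) = 39 · x^2 has its unique minimum at x* = 0 with φ(x*) = 0 and φ''(x*) = 78. Laplace's method gives
  I(n) ~ e^(−n φ(x*)) · sqrt(2π / (n · φ''(x*))) = sqrt(2π / (78n)) = sqrt(π/(39n)).
This is exact: substituting u = (x − 0)·sqrt(39n) gives I(n) = (1/sqrt(39n)) ∫_{−∞}^{∞} e^(−u^2) du = sqrt(π/(39n)).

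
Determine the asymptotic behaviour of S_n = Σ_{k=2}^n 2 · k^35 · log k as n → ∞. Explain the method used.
S_n ~ n^36 log n / 18 − n^36 / 648

By integral comparison, S_n = ∫_1^n 2 · x^35 · log x dx + O(n^35 · log n). For the integral, ∫ x^35 log x dx = n^36 log n / 36 − n^36/1296 (integration by parts). Hence S_n ~ n^36 log n / 18 − n^36 / 648.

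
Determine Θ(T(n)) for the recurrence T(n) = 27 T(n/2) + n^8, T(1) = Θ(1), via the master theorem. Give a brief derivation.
T(n) = Θ(n^8)

log_2 27 ≈ 4.755. f(n) = n^8 dominates n^(log_2 27) since 8 > 4.755, and the regularity condition a·f(n/b) = 27·(n/2)^8 = (27/256)·n^8 ≤ c·f(n) holds with c = 27/256 ≈ 0.105 < 1. So this is Case 3: T(n) = Θ(f(n)) = Θ(n^8).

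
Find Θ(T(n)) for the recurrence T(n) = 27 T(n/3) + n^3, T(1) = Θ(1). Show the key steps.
T(n) = Θ(n^3 log n)

log_3 27 = 3, and f(n) = n^3 = Θ(n^(log_3 27)). This is Case 2 of the master theorem: T(n) = Θ(f(n) · log n) = Θ(n^3 log n).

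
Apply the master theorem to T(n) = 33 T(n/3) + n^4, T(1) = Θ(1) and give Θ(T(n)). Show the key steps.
T(n) = Θ(n^4)

log_3 33 ≈ 3.183. f(n) = n^4 dominates n^(log_3 33) since 4 > 3.183, and the regularity condition a·f(n/b) = 33·(n/3)^4 = (33/81)·n^4 ≤ c·f(n) holds with c = 33/81 ≈ 0.407 < 1. So this is Case 3: T(n) = Θ(f(n)) = Θ(n^4).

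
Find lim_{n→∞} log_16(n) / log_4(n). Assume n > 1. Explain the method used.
lim = ln(4) / ln(16) = log_16(4)

Change of base: log_16(n) = ln n / ln 16 and log_4(n) = ln n / ln 4. The ratio is (ln n / ln 16) · (ln 4 / ln n) = ln 4 / ln 16, a constant independent of n. So the limit is ln 4 / ln 16 = log_16(4).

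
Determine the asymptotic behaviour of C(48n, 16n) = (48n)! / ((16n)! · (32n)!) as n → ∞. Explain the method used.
C(48n, 16n) ~ (27/4)^(16n) · sqrt(3/(4π·16n))

Write N = 16n. Apply Stirling to each factorial:
  (3N)! ~ sqrt(2π·3N) · (3N/e)^(3N),
  N! ~ sqrt(2π N) · (N/e)^N,
  (2N)! ~ sqrt(2π·2N) · (2N/e)^(2N).
The exponential factors combine to (3N)^(3N) / (N^N · (2N)^(2N)) = 3^(3N)/2^(2N) = (3^3/2^2)^N = (27/4)^N.
The square-root prefactors combine to sqrt(2π·3N) / (sqrt(2π N)·sqrt(2π·2N)) = sqrt(3 / (2π·2·N)) = sqrt(3/(4π·16n)).
Substituting N = 16n: C(48n, 16n) ~ (27/4)^(16n) · sqrt(3/(4π·16n)).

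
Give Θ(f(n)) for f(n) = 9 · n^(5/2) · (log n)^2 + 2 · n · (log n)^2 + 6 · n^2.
f(n) ∈ Θ(n^(5/2) · (log n)^2)

Compare the terms by growth order. For large n, n^a · (log n)^b dominates n^a' · (log n)^b' iff a > a', or (a = a' and b > b'). Ranking the 3 terms shows the dominant one is 9 · n^(5/2) · (log n)^2. Hence f(n) ∈ Θ(n^(5/2) · (log n)^2).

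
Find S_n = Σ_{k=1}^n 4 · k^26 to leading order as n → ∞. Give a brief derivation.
S_n ~ 4 · n^27 / 27

By integral comparison (Euler-Maclaurin), Σ_{k=1}^n 4 · k^26 = 4 · ∫_0^n x^26 dx + O(n^26) = 4 · n^27/27 + O(n^26). (Equivalently, Faulhaber's formula gives the same leading term.)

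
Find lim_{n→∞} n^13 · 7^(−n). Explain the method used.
lim = 0

Exponentials with base > 1 dominate every fixed polynomial: for any fixed c, n^c / 7^n → 0 as n → ∞ (e.g. by the ratio test, or by writing 7^n = e^(n ln 7) and noting e^(n ln 7) / n^c → ∞). Hence n^13 · 7^(−n) = n^13 / 7^n → 0.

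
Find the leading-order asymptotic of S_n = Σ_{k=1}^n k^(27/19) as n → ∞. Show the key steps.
S_n ~ (19/46) · n^(46/19)

Integral comparison: Σ_{k=1}^n k^(27/19) = ∫_0^n x^(27/19) dx + O(n^(27/19)). The integral is n^(1 + 27/19) / (1 + 27/19) = n^((27+19)/19) / ((27+19)/19) = (19/46) · n^(46/19).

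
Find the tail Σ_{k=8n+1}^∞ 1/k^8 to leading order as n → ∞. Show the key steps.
Σ_{k>8n} 1/k^8 ~ 1/(7 · (8n)^7)

Compare to the integral: ∫_{8n}^∞ x^(−8) dx = [−x^(−7)/7]_{8n}^∞ = 1/((8−1)·(8n)^7). Euler-Maclaurin then gives
  Σ_{k>8n} 1/k^8 = ∫_{8n}^∞ dx/x^8 − 1/(2·(8n)^8) + O(1/(8n)^9).
(Equivalently this is ζ(8) − Σ_{k≤8n} 1/k^8.)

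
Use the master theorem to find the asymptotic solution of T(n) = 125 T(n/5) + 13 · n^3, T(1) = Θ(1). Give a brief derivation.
T(n) = Θ(n^3 log n)

log_5 125 = 3, and f(n) = 13 · n^3 = Θ(n^(log_5 125)). This is Case 2 of the master theorem: T(n) = Θ(f(n) · log n) = Θ(n^3 log n).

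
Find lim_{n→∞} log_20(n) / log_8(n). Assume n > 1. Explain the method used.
lim = ln(8) / ln(20) = log_20(8)

Change of base: log_20(n) = ln n / ln 20 and log_8(n) = ln n / ln 8. The ratio is (ln n / ln 20) · (ln 8 / ln n) = ln 8 / ln 20, a constant independent of n. So the limit is ln 8 / ln 20 = log_20(8).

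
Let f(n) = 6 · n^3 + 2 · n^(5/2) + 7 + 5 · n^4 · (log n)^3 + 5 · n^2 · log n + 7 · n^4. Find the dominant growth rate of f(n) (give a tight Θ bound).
f(n) ∈ Θ(n^4 · (log n)^3)

Compare the terms by growth order. For large n, n^a · (log n)^b dominates n^a' · (log n)^b' iff a > a', or (a = a' and b > b'). Ranking the 6 terms shows the dominant one is 5 · n^4 · (log n)^3. Hence f(n) ∈ Θ(n^4 · (log n)^3).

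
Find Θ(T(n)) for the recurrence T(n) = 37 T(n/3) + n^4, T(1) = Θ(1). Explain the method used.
T(n) = Θ(n^4)

log_3 37 ≈ 3.287. f(n) = n^4 dominates n^(log_3 37) since 4 > 3.287, and the regularity condition a·f(n/b) = 37·(n/3)^4 = (37/81)·n^4 ≤ c·f(n) holds with c = 37/81 ≈ 0.457 < 1. So this is Case 3: T(n) = Θ(f(n)) = Θ(n^4).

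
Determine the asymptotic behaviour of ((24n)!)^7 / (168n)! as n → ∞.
((24n)!)^7/(168n)! ~ ((2π·24n)^(6/2) / sqrt(7)) · 7^(−7·24n)  →  0

Write N = 24n. Stirling: N! ~ sqrt(2π N)(N/e)^N and (7N)! ~ sqrt(2π·7N)·(7N/e)^(7N).
  (N!)^7/(7N)! ~ (2π N)^(7/2) (N/e)^(7N) / [sqrt(2π·7N) (7N/e)^(7N)]
     = (2π N)^(7/2) / sqrt(2π·7N) · (N/(7N))^(7N)
     = (2π N)^((7−1)/2) / sqrt(7) · 7^(−7N).
Since 7^7 > 1, the factor 7^(−7N) decays exponentially, so the ratio → 0. Substituting N = 24n gives the stated form.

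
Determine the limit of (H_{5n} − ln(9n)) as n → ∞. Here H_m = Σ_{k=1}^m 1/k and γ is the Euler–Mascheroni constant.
lim = ln(5/9) + γ

By Euler-Maclaurin, H_m = ln m + γ + O(1/m). So
  H_{5n} − ln(9n) = ln(5n) + γ − ln(9n) + O(1/n)
                       = ln(5/9) + γ + O(1/n).
Hence the limit is ln(5/9) + γ.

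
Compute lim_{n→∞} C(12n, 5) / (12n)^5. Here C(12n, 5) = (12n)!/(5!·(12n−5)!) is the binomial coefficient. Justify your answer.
lim = 1/5! = 1/120

With N = 12n → ∞: C(N, 5) / N^5 = [N(N−1)…(N−4)] / (5! · N^5) = (1/5!) · 1 · (1 − 1/(12n)) · (1 − 2/(12n)) · (1 − 3/(12n)) · (1 − 4/(12n)). Each factor → 1 as N → ∞, so the limit is 1/5! = 1/120.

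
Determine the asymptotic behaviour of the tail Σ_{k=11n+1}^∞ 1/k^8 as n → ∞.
Σ_{k>11n} 1/k^8 ~ 1/(7 · (11n)^7)

Compare to the integral: ∫_{11n}^∞ x^(−8) dx = [−x^(−7)/7]_{11n}^∞ = 1/((8−1)·(11n)^7). Euler-Maclaurin then gives
  Σ_{k>11n} 1/k^8 = ∫_{11n}^∞ dx/x^8 − 1/(2·(11n)^8) + O(1/(11n)^9).
(Equivalently this is ζ(8) − Σ_{k≤11n} 1/k^8.)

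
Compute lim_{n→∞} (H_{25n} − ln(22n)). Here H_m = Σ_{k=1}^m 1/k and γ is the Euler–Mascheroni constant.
lim = ln(25/22) + γ

By Euler-Maclaurin, H_m = ln m + γ + O(1/m). So
  H_{25n} − ln(22n) = ln(25n) + γ − ln(22n) + O(1/n)
                       = ln(25/22) + γ + O(1/n).
Hence the limit is ln(25/22) + γ.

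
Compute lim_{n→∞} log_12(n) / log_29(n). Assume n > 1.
lim = ln(29) / ln(12) = log_12(29)

Change of base: log_12(n) = ln n / ln 12 and log_29(n) = ln n / ln 29. The ratio is (ln n / ln 12) · (ln 29 / ln n) = ln 29 / ln 12, a constant independent of n. So the limit is ln 29 / ln 12 = log_12(29).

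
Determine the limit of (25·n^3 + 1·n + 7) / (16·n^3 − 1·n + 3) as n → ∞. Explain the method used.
lim = 25/16

For large n the leading n^3 terms dominate both numerator and denominator. Dividing top and bottom by n^3, every other term tends to 0, leaving 25/16.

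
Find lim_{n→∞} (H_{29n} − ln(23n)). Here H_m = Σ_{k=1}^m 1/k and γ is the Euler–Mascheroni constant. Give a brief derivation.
lim = ln(29/23) + γ

By Euler-Maclaurin, H_m = ln m + γ + O(1/m). So
  H_{29n} − ln(23n) = ln(29n) + γ − ln(23n) + O(1/n)
                       = ln(29/23) + γ + O(1/n).
Hence the limit is ln(29/23) + γ.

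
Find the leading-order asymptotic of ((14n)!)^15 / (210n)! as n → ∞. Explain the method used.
((14n)!)^15/(210n)! ~ ((2π·14n)^(14/2) / sqrt(15)) · 15^(−15·14n)  →  0

Write N = 14n. Stirling: N! ~ sqrt(2π N)(N/e)^N and (15N)! ~ sqrt(2π·15N)·(15N/e)^(15N).
  (N!)^15/(15N)! ~ (2π N)^(15/2) (N/e)^(15N) / [sqrt(2π·15N) (15N/e)^(15N)]
     = (2π N)^(15/2) / sqrt(2π·15N) · (N/(15N))^(15N)
     = (2π N)^((15−1)/2) / sqrt(15) · 15^(−15N).
Since 15^15 > 1, the factor 15^(−15N) decays exponentially, so the ratio → 0. Substituting N = 14n gives the stated form.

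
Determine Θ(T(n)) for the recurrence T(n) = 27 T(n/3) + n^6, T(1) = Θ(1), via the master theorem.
T(n) = Θ(n^6)

log_3 27 ≈ 3.000. f(n) = n^6 dominates n^(log_3 27) since 6 > 3.000, and the regularity condition a·f(n/b) = 27·(n/3)^6 = (27/729)·n^6 ≤ c·f(n) holds with c = 27/729 ≈ 0.037 < 1. So this is Case 3: T(n) = Θ(f(n)) = Θ(n^6).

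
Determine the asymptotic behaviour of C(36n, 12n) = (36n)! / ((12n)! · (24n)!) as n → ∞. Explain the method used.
C(36n, 12n) ~ (27/4)^(12n) · sqrt(3/(4π·12n))

Write N = 12n. Apply Stirling to each factorial:
  (3N)! ~ sqrt(2π·3N) · (3N/e)^(3N),
  N! ~ sqrt(2π N) · (N/e)^N,
  (2N)! ~ sqrt(2π·2N) · (2N/e)^(2N).
The exponential factors combine to (3N)^(3N) / (N^N · (2N)^(2N)) = 3^(3N)/2^(2N) = (3^3/2^2)^N = (27/4)^N.
The square-root prefactors combine to sqrt(2π·3N) / (sqrt(2π N)·sqrt(2π·2N)) = sqrt(3 / (2π·2·N)) = sqrt(3/(4π·12n)).
Substituting N = 12n: C(36n, 12n) ~ (27/4)^(12n) · sqrt(3/(4π·12n)).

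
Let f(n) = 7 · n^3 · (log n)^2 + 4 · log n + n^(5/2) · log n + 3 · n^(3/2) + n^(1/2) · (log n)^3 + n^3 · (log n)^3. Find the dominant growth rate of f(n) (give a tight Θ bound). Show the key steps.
f(n) ∈ Θ(n^3 · (log n)^3)

Compare the terms by growth order. For large n, n^a · (log n)^b dominates n^a' · (log n)^b' iff a > a', or (a = a' and b > b'). Ranking the 6 terms shows the dominant one is n^3 · (log n)^3. Hence f(n) ∈ Θ(n^3 · (log n)^3).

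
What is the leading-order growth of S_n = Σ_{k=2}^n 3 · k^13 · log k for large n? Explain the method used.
S_n ~ 3 · n^14 log n / 14 − 3 · n^14 / 196

By integral comparison, S_n = ∫_1^n 3 · x^13 · log x dx + O(n^13 · log n). For the integral, ∫ x^13 log x dx = n^14 log n / 14 − n^14/196 (integration by parts). Hence S_n ~ 3 · n^14 log n / 14 − 3 · n^14 / 196.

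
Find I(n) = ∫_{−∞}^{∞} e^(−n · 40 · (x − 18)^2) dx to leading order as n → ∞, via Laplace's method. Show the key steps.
I(n) = sqrt(π/(40n))

Here φ(x) = 40 · (x − 18)^2 has its unique minimum at x* = 18 with φ(x*) = 0 and φ''(x*) = 80. Laplace's method gives
  I(n) ~ e^(−n φ(x*)) · sqrt(2π / (n · φ''(x*))) = sqrt(2π / (80n)) = sqrt(π/(40n)).
This is exact: substituting u = (x − 18)·sqrt(40n) gives I(n) = (1/sqrt(40n)) ∫_{−∞}^{∞} e^(−u^2) du = sqrt(π/(40n)).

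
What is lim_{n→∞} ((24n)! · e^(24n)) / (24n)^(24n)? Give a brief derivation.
lim = ∞

Stirling: (24n)! ~ sqrt(2π·24n) · (24n/e)^(24n). Hence
  (24n)! · e^(24n) / (24n)^(24n) ~ sqrt(2π·24n) = sqrt(2π·24) · sqrt(n) → ∞.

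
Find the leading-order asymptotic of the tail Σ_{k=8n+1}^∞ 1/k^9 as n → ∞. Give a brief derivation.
Σ_{k>8n} 1/k^9 ~ 1/(8 · (8n)^8)

Compare to the integral: ∫_{8n}^∞ x^(−9) dx = [−x^(−8)/8]_{8n}^∞ = 1/((9−1)·(8n)^8). Euler-Maclaurin then gives
  Σ_{k>8n} 1/k^9 = ∫_{8n}^∞ dx/x^9 − 1/(2·(8n)^9) + O(1/(8n)^10).
(Equivalently this is ζ(9) − Σ_{k≤8n} 1/k^9.)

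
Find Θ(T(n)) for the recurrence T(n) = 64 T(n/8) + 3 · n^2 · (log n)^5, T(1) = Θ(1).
T(n) = Θ(n^2 · (log n)^6)

Here log_8 64 = 2 and f(n) = 3 · n^2 · (log n)^5 = Θ(n^(log_8 64) · (log n)^5). This is the extended Case 2 of the master theorem (f matches the critical exponent up to log factors), giving T(n) = Θ(n^(log_8 64) · (log n)^(5+1)) = Θ(n^2 · (log n)^6).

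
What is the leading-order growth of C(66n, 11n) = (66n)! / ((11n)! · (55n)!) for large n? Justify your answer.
C(66n, 11n) ~ (46656/3125)^(11n) · sqrt(3/(5π·11n))

Write N = 11n. Apply Stirling to each factorial:
  (6N)! ~ sqrt(2π·6N) · (6N/e)^(6N),
  N! ~ sqrt(2π N) · (N/e)^N,
  (5N)! ~ sqrt(2π·5N) · (5N/e)^(5N).
The exponential factors combine to (6N)^(6N) / (N^N · (5N)^(5N)) = 6^(6N)/5^(5N) = (6^6/5^5)^N = (46656/3125)^N.
The square-root prefactors combine to sqrt(2π·6N) / (sqrt(2π N)·sqrt(2π·5N)) = sqrt(6 / (2π·5·N)) = sqrt(3/(5π·11n)).
Substituting N = 11n: C(66n, 11n) ~ (46656/3125)^(11n) · sqrt(3/(5π·11n)).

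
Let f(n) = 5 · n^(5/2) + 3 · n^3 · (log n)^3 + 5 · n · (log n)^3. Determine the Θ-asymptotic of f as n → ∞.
f(n) ∈ Θ(n^3 · (log n)^3)

Compare the terms by growth order. For large n, n^a · (log n)^b dominates n^a' · (log n)^b' iff a > a', or (a = a' and b > b'). Ranking the 3 terms shows the dominant one is 3 · n^3 · (log n)^3. Hence f(n) ∈ Θ(n^3 · (log n)^3).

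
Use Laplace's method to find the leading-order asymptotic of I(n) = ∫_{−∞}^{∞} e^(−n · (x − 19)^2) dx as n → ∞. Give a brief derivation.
I(n) = sqrt(π/n)

Here φ(x) = (x − 19)^2 has its unique minimum at x* = 19 with φ(x*) = 0 and φ''(x*) = 2. Laplace's method gives
  I(n) ~ e^(−n φ(x*)) · sqrt(2π / (n · φ''(x*))) = sqrt(2π / (2n)) = sqrt(π/n).
This is exact: substituting u = (x − 19)·sqrt(n) gives I(n) = (1/sqrt(n)) ∫_{−∞}^{∞} e^(−u^2) du = sqrt(π/n).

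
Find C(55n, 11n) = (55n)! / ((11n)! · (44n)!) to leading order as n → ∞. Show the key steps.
C(55n, 11n) ~ (3125/256)^(11n) · sqrt(5/(8π·11n))

Write N = 11n. Apply Stirling to each factorial:
  (5N)! ~ sqrt(2π·5N) · (5N/e)^(5N),
  N! ~ sqrt(2π N) · (N/e)^N,
  (4N)! ~ sqrt(2π·4N) · (4N/e)^(4N).
The exponential factors combine to (5N)^(5N) / (N^N · (4N)^(4N)) = 5^(5N)/4^(4N) = (5^5/4^4)^N = (3125/256)^N.
The square-root prefactors combine to sqrt(2π·5N) / (sqrt(2π N)·sqrt(2π·4N)) = sqrt(5 / (2π·4·N)) = sqrt(5/(8π·11n)).
Substituting N = 11n: C(55n, 11n) ~ (3125/256)^(11n) · sqrt(5/(8π·11n)).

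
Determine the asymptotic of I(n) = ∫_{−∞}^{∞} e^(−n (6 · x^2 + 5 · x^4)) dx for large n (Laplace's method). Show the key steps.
I(n) ~ sqrt(π/(6n))

φ(x) = 6 · x^2 + 5 · x^4 has its unique global minimum at x* = 0 (since φ'(x) = 12x + 20x^3 = 0 only at x = 0 for real x with both coefficients positive, and φ → ∞ as |x| → ∞). At x* = 0, φ(0) = 0 and φ''(0) = 12. Laplace's method then gives
  I(n) ~ sqrt(2π / (n · φ''(0))) · e^(−n φ(0)) = sqrt(2π / (12n)) = sqrt(π/(6n)).
The 5 · x^4 term contributes only at subleading order (an O(1/n) relative correction).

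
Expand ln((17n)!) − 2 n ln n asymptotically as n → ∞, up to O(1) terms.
ln((17n)!) − 2 n ln n = 15 n ln n + 17(ln 17 − 1) n + (1/2) ln(2π·17n) + O(1/n)

Stirling: ln((17n)!) = 17n ln(17n) − 17n + (1/2) ln(2π·17n) + O(1/n).
Expand 17n ln(17n) = 17n (ln n + ln 17) = 17n ln n + 17n ln 17.
Subtract 2n ln n: leading term is (17 − 2) n ln n = 15 n ln n. The next term is 17n ln 17 − 17n = 17(ln 17 − 1) n. Then the (1/2) ln(2π·17n) correction.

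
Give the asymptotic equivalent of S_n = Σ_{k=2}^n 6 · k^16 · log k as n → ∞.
S_n ~ 6 · n^17 log n / 17 − 6 · n^17 / 289

By integral comparison, S_n = ∫_1^n 6 · x^16 · log x dx + O(n^16 · log n). For the integral, ∫ x^16 log x dx = n^17 log n / 17 − n^17/289 (integration by parts). Hence S_n ~ 6 · n^17 log n / 17 − 6 · n^17 / 289.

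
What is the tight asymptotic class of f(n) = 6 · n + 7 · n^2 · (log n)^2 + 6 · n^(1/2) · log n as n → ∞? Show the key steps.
f(n) ∈ Θ(n^2 · (log n)^2)

Compare the terms by growth order. For large n, n^a · (log n)^b dominates n^a' · (log n)^b' iff a > a', or (a = a' and b > b'). Ranking the 3 terms shows the dominant one is 7 · n^2 · (log n)^2. Hence f(n) ∈ Θ(n^2 · (log n)^2).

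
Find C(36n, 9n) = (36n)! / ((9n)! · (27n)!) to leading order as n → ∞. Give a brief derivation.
C(36n, 9n) ~ (256/27)^(9n) · sqrt(2/(3π·9n))

Write N = 9n. Apply Stirling to each factorial:
  (4N)! ~ sqrt(2π·4N) · (4N/e)^(4N),
  N! ~ sqrt(2π N) · (N/e)^N,
  (3N)! ~ sqrt(2π·3N) · (3N/e)^(3N).
The exponential factors combine to (4N)^(4N) / (N^N · (3N)^(3N)) = 4^(4N)/3^(3N) = (4^4/3^3)^N = (256/27)^N.
The square-root prefactors combine to sqrt(2π·4N) / (sqrt(2π N)·sqrt(2π·3N)) = sqrt(4 / (2π·3·N)) = sqrt(2/(3π·9n)).
Substituting N = 9n: C(36n, 9n) ~ (256/27)^(9n) · sqrt(2/(3π·9n)).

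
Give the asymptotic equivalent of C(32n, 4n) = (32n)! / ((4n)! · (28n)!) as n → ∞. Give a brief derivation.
C(32n, 4n) ~ (16777216/823543)^(4n) · sqrt(4/(7π·4n))

Write N = 4n. Apply Stirling to each factorial:
  (8N)! ~ sqrt(2π·8N) · (8N/e)^(8N),
  N! ~ sqrt(2π N) · (N/e)^N,
  (7N)! ~ sqrt(2π·7N) · (7N/e)^(7N).
The exponential factors combine to (8N)^(8N) / (N^N · (7N)^(7N)) = 8^(8N)/7^(7N) = (8^8/7^7)^N = (16777216/823543)^N.
The square-root prefactors combine to sqrt(2π·8N) / (sqrt(2π N)·sqrt(2π·7N)) = sqrt(8 / (2π·7·N)) = sqrt(4/(7π·4n)).
Substituting N = 4n: C(32n, 4n) ~ (16777216/823543)^(4n) · sqrt(4/(7π·4n)).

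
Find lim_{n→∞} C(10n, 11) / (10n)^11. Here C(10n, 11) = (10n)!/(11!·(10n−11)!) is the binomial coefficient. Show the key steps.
lim = 1/11! = 1/39916800

With N = 10n → ∞: C(N, 11) / N^11 = [N(N−1)…(N−10)] / (11! · N^11) = (1/11!) · 1 · (1 − 1/(10n)) · … · (1 − 10/(10n)). Each factor → 1 as N → ∞, so the limit is 1/11! = 1/39916800.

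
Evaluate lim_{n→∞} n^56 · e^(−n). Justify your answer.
lim = 0

Exponentials with base > 1 dominate every fixed polynomial: for any fixed c, n^c / e^n → 0 as n → ∞ (e.g. by the ratio test, or since e^n grows faster than any power of n). Hence n^56 · e^(−n) = n^56 / e^n → 0.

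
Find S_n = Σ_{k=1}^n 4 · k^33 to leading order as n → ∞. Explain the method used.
S_n ~ 2 · n^34 / 17

By integral comparison (Euler-Maclaurin), Σ_{k=1}^n 4 · k^33 = 4 · ∫_0^n x^33 dx + O(n^33) = 4 · n^34/34 = 2 · n^34 / 17 + O(n^33). (Equivalently, Faulhaber's formula gives the same leading term.)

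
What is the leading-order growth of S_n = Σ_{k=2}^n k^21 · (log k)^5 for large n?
S_n ~ n^22 · (log n)^5 / 22

By integral comparison, S_n = ∫_1^n x^21 · (log x)^5 dx + O(n^21 · (log n)^5). For the integral, the leading term of ∫_1^n x^21 (log x)^5 dx is n^22/22 · (log n)^5 (by repeated integration by parts; each step lowers the log-exponent and produces a relatively O(1/log n) correction). Hence S_n ~ n^22 · (log n)^5 / 22.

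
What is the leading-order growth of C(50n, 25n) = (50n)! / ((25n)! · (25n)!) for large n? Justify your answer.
C(50n, 25n) ~ (4)^(25n) · sqrt(1/(π·25n))

Write N = 25n. Apply Stirling to each factorial:
  (2N)! ~ sqrt(2π·2N) · (2N/e)^(2N),
  N! ~ sqrt(2π N) · (N/e)^N,
  (1N)! ~ sqrt(2π·1N) · (1N/e)^(1N).
The exponential factors combine to (2N)^(2N) / (N^N · (1N)^(1N)) = 2^(2N)/1^(1N) = (2^2/1^1)^N = (4)^N.
The square-root prefactors combine to sqrt(2π·2N) / (sqrt(2π N)·sqrt(2π·1N)) = sqrt(2 / (2π·1·N)) = sqrt(1/(π·25n)).
Substituting N = 25n: C(50n, 25n) ~ (4)^(25n) · sqrt(1/(π·25n)).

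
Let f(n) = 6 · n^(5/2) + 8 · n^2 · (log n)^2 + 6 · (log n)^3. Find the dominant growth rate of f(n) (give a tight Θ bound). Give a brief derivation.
f(n) ∈ Θ(n^(5/2))

Compare the terms by growth order. For large n, n^a · (log n)^b dominates n^a' · (log n)^b' iff a > a', or (a = a' and b > b'). Ranking the 3 terms shows the dominant one is 6 · n^(5/2). Hence f(n) ∈ Θ(n^(5/2)).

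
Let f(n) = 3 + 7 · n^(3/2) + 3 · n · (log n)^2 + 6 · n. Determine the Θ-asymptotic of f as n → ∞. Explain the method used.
f(n) ∈ Θ(n^(3/2))

Compare the terms by growth order. For large n, n^a · (log n)^b dominates n^a' · (log n)^b' iff a > a', or (a = a' and b > b'). Ranking the 4 terms shows the dominant one is 7 · n^(3/2). Hence f(n) ∈ Θ(n^(3/2)).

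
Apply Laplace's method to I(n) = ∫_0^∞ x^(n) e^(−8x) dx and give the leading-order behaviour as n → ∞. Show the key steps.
I(n) ~ (sqrt(2π·n) / 8) · (n/(8e))^(n)

Write the integrand as exp(n ln x − 8x) and set f(x) = n ln x − 8x. Then f'(x) = n/x − 8 = 0 at x* = n/8, and f''(x*) = −n/x*^2 = −8^2/(n). Laplace's method (interior maximum) gives
  I(n) ~ e^(f(x*)) · sqrt(2π / |f''(x*)|)
        = exp(n ln(n/8) − n) · sqrt(2π · n / 8^2)
        = (n/8)^(n) e^(−n) · sqrt(2π·n) / 8
        = (sqrt(2π·n) / 8) · (n/(8e))^(n).
This matches Γ(n+1)/8^(n+1) with Stirling applied to Γ.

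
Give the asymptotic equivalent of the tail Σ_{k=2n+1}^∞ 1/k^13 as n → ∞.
Σ_{k>2n} 1/k^13 ~ 1/(12 · (2n)^12)

Compare to the integral: ∫_{2n}^∞ x^(−13) dx = [−x^(−12)/12]_{2n}^∞ = 1/((13−1)·(2n)^12). Euler-Maclaurin then gives
  Σ_{k>2n} 1/k^13 = ∫_{2n}^∞ dx/x^13 − 1/(2·(2n)^13) + O(1/(2n)^14).
(Equivalently this is ζ(13) − Σ_{k≤2n} 1/k^13.)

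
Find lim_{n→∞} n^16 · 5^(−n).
lim = 0

Exponentials with base > 1 dominate every fixed polynomial: for any fixed c, n^c / 5^n → 0 as n → ∞ (e.g. by the ratio test, or by writing 5^n = e^(n ln 5) and noting e^(n ln 5) / n^c → ∞). Hence n^16 · 5^(−n) = n^16 / 5^n → 0.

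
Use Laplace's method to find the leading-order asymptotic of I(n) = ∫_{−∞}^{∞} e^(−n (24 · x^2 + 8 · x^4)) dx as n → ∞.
I(n) ~ sqrt(π/(24n))

φ(x) = 24 · x^2 + 8 · x^4 has its unique global minimum at x* = 0 (since φ'(x) = 48x + 32x^3 = 0 only at x = 0 for real x with both coefficients positive, and φ → ∞ as |x| → ∞). At x* = 0, φ(0) = 0 and φ''(0) = 48. Laplace's method then gives
  I(n) ~ sqrt(2π / (n · φ''(0))) · e^(−n φ(0)) = sqrt(2π / (48n)) = sqrt(π/(24n)).
The 8 · x^4 term contributes only at subleading order (an O(1/n) relative correction).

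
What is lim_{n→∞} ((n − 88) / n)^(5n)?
lim = e^(−440)

Rewrite as (1 − 88/n)^(5n). By the standard limit (1 + x/n)^n → e^x, we have (1 − 88/n)^n → e^(−88), and raising to the 5th power gives e^(−440).
More precisely, ln[(1 − 88/n)^(5n)] = 5n · ln(1 − 88/n) = 5n · (-88/n + O(1/n^2)) = -440 + O(1/n) → -440.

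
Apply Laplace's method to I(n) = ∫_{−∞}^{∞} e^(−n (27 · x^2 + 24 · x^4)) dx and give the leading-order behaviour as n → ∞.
I(n) ~ sqrt(π/(27n))

φ(x) = 27 · x^2 + 24 · x^4 has its unique global minimum at x* = 0 (since φ'(x) = 54x + 96x^3 = 0 only at x = 0 for real x with both coefficients positive, and φ → ∞ as |x| → ∞). At x* = 0, φ(0) = 0 and φ''(0) = 54. Laplace's method then gives
  I(n) ~ sqrt(2π / (n · φ''(0))) · e^(−n φ(0)) = sqrt(2π / (54n)) = sqrt(π/(27n)).
The 24 · x^4 term contributes only at subleading order (an O(1/n) relative correction).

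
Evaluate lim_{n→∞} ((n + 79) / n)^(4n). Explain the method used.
lim = e^316

Rewrite as (1 + 79/n)^(4n). By the standard limit (1 + x/n)^n → e^x, we have (1 + 79/n)^n → e^79, and raising to the 4th power gives e^316.
More precisely, ln[(1 + 79/n)^(4n)] = 4n · ln(1 + 79/n) = 4n · (79/n + O(1/n^2)) = 316 + O(1/n) → 316.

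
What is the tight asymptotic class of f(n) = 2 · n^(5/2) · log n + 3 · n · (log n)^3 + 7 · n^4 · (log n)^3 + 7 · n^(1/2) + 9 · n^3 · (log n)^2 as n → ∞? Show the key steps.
f(n) ∈ Θ(n^4 · (log n)^3)

Compare the terms by growth order. For large n, n^a · (log n)^b dominates n^a' · (log n)^b' iff a > a', or (a = a' and b > b'). Ranking the 5 terms shows the dominant one is 7 · n^4 · (log n)^3. Hence f(n) ∈ Θ(n^4 · (log n)^3).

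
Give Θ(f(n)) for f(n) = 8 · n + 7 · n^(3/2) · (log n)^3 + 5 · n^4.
f(n) ∈ Θ(n^4)

Compare the terms by growth order. For large n, n^a · (log n)^b dominates n^a' · (log n)^b' iff a > a', or (a = a' and b > b'). Ranking the 3 terms shows the dominant one is 5 · n^4. Hence f(n) ∈ Θ(n^4).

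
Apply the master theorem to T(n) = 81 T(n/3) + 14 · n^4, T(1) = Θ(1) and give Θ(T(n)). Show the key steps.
T(n) = Θ(n^4 log n)

log_3 81 = 4, and f(n) = 14 · n^4 = Θ(n^(log_3 81)). This is Case 2 of the master theorem: T(n) = Θ(f(n) · log n) = Θ(n^4 log n).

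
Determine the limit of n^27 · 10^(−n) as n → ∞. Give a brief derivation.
lim = 0

Exponentials with base > 1 dominate every fixed polynomial: for any fixed c, n^c / 10^n → 0 as n → ∞ (e.g. by the ratio test, or by writing 10^n = e^(n ln 10) and noting e^(n ln 10) / n^c → ∞). Hence n^27 · 10^(−n) = n^27 / 10^n → 0.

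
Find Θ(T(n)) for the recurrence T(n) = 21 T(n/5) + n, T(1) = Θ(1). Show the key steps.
T(n) = Θ(n^(log_5 21))

Master theorem: compare f(n) = n to n^(log_5 21) where log_5 21 ≈ 1.892. Since 1 < log_5 21, we have f(n) = O(n^(log_5 21 − ε)) for some ε > 0 — Case 1. Hence T(n) = Θ(n^(log_5 21)).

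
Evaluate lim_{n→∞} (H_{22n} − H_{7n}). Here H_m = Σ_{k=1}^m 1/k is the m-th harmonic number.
lim = ln(22/7)

Euler-Maclaurin gives H_m = ln m + γ + 1/(2m) + O(1/m^2). The γ and O(1/m) terms cancel in the difference:
  H_{22n} − H_{7n} = ln(22n) − ln(7n) + O(1/n) = ln(22/7) + O(1/n).
Hence the limit is ln(22/7).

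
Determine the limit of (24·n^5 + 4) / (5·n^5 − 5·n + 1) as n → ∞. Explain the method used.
lim = 24/5

For large n the leading n^5 terms dominate both numerator and denominator. Dividing top and bottom by n^5, every other term tends to 0, leaving 24/5.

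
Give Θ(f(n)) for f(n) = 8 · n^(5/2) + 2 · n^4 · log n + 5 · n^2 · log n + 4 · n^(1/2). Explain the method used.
f(n) ∈ Θ(n^4 · log n)

Compare the terms by growth order. For large n, n^a · (log n)^b dominates n^a' · (log n)^b' iff a > a', or (a = a' and b > b'). Ranking the 4 terms shows the dominant one is 2 · n^4 · log n. Hence f(n) ∈ Θ(n^4 · log n).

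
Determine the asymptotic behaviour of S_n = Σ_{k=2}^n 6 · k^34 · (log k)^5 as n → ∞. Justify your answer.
S_n ~ 6 · n^35 · (log n)^5 / 35

By integral comparison, S_n = ∫_1^n 6 · x^34 · (log x)^5 dx + O(n^34 · (log n)^5). For the integral, the leading term of ∫_1^n x^34 (log x)^5 dx is n^35/35 · (log n)^5 (by repeated integration by parts; each step lowers the log-exponent and produces a relatively O(1/log n) correction). Hence S_n ~ 6 · n^35 · (log n)^5 / 35.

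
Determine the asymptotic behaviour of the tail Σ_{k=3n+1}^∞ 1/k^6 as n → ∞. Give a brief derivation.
Σ_{k>3n} 1/k^6 ~ 1/(5 · (3n)^5)

Compare to the integral: ∫_{3n}^∞ x^(−6) dx = [−x^(−5)/5]_{3n}^∞ = 1/((6−1)·(3n)^5). Euler-Maclaurin then gives
  Σ_{k>3n} 1/k^6 = ∫_{3n}^∞ dx/x^6 − 1/(2·(3n)^6) + O(1/(3n)^7).
(Equivalently this is ζ(6) − Σ_{k≤3n} 1/k^6.)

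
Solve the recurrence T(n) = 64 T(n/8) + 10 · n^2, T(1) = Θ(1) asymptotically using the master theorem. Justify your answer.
T(n) = Θ(n^2 log n)

log_8 64 = 2, and f(n) = 10 · n^2 = Θ(n^(log_8 64)). This is Case 2 of the master theorem: T(n) = Θ(f(n) · log n) = Θ(n^2 log n).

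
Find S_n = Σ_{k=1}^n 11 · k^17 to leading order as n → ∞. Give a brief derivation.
S_n ~ 11 · n^18 / 18

By integral comparison (Euler-Maclaurin), Σ_{k=1}^n 11 · k^17 = 11 · ∫_0^n x^17 dx + O(n^17) = 11 · n^18/18 + O(n^17). (Equivalently, Faulhaber's formula gives the same leading term.)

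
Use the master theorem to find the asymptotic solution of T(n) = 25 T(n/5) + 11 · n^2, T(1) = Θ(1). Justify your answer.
T(n) = Θ(n^2 log n)

log_5 25 = 2, and f(n) = 11 · n^2 = Θ(n^(log_5 25)). This is Case 2 of the master theorem: T(n) = Θ(f(n) · log n) = Θ(n^2 log n).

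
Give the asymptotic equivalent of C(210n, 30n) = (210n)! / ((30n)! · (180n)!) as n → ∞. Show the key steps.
C(210n, 30n) ~ (823543/46656)^(30n) · sqrt(7/(12π·30n))

Write N = 30n. Apply Stirling to each factorial:
  (7N)! ~ sqrt(2π·7N) · (7N/e)^(7N),
  N! ~ sqrt(2π N) · (N/e)^N,
  (6N)! ~ sqrt(2π·6N) · (6N/e)^(6N).
The exponential factors combine to (7N)^(7N) / (N^N · (6N)^(6N)) = 7^(7N)/6^(6N) = (7^7/6^6)^N = (823543/46656)^N.
The square-root prefactors combine to sqrt(2π·7N) / (sqrt(2π N)·sqrt(2π·6N)) = sqrt(7 / (2π·6·N)) = sqrt(7/(12π·30n)).
Substituting N = 30n: C(210n, 30n) ~ (823543/46656)^(30n) · sqrt(7/(12π·30n)).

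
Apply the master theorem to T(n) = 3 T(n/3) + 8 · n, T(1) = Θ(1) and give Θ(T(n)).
T(n) = Θ(n log n)

log_3 3 = 1, and f(n) = 8 · n = Θ(n^(log_3 3)). This is Case 2 of the master theorem: T(n) = Θ(f(n) · log n) = Θ(n log n).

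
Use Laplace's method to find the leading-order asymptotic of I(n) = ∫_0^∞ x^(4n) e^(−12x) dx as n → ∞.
I(n) ~ (sqrt(2π·4n) / 12) · (4n/(12e))^(4n)

Write the integrand as exp(4n ln x − 12x) and set f(x) = 4n ln x − 12x. Then f'(x) = 4n/x − 12 = 0 at x* = 4n/12, and f''(x*) = −4n/x*^2 = −12^2/(4n). Laplace's method (interior maximum) gives
  I(n) ~ e^(f(x*)) · sqrt(2π / |f''(x*)|)
        = exp(4n ln(4n/12) − 4n) · sqrt(2π · 4n / 12^2)
        = (4n/12)^(4n) e^(−4n) · sqrt(2π·4n) / 12
        = (sqrt(2π·4n) / 12) · (4n/(12e))^(4n).
This matches Γ(4n+1)/12^(4n+1) with Stirling applied to Γ.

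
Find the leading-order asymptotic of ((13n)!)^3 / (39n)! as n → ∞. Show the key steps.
((13n)!)^3/(39n)! ~ ((2π·13n)^(2/2) / sqrt(3)) · 3^(−3·13n)  →  0

Write N = 13n. Stirling: N! ~ sqrt(2π N)(N/e)^N and (3N)! ~ sqrt(2π·3N)·(3N/e)^(3N).
  (N!)^3/(3N)! ~ (2π N)^(3/2) (N/e)^(3N) / [sqrt(2π·3N) (3N/e)^(3N)]
     = (2π N)^(3/2) / sqrt(2π·3N) · (N/(3N))^(3N)
     = (2π N)^((3−1)/2) / sqrt(3) · 3^(−3N).
Since 3^3 > 1, the factor 3^(−3N) decays exponentially, so the ratio → 0. Substituting N = 13n gives the stated form.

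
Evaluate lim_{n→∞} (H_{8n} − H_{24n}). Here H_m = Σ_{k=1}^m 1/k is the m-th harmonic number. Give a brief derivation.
lim = ln(8/24) = −ln 3

Euler-Maclaurin gives H_m = ln m + γ + 1/(2m) + O(1/m^2). The γ and O(1/m) terms cancel in the difference:
  H_{8n} − H_{24n} = ln(8n) − ln(24n) + O(1/n) = ln(8/24) + O(1/n).
Hence the limit is ln(8/24) = −ln 3.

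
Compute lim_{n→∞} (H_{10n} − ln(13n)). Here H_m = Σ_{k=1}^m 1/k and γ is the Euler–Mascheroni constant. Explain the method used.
lim = ln(10/13) + γ

By Euler-Maclaurin, H_m = ln m + γ + O(1/m). So
  H_{10n} − ln(13n) = ln(10n) + γ − ln(13n) + O(1/n)
                       = ln(10/13) + γ + O(1/n).
Hence the limit is ln(10/13) + γ.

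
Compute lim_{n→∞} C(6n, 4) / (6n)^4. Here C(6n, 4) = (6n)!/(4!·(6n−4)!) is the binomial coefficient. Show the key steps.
lim = 1/4! = 1/24

With N = 6n → ∞: C(N, 4) / N^4 = [N(N−1)…(N−3)] / (4! · N^4) = (1/4!) · 1 · (1 − 1/(6n)) · (1 − 2/(6n)) · (1 − 3/(6n)). Each factor → 1 as N → ∞, so the limit is 1/4! = 1/24.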